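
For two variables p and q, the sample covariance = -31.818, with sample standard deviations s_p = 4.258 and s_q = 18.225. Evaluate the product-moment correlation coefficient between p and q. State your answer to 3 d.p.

r = Cov(p,q) / (s_p · s_q) = -31.818 / (4.258 × 18.225)
  = -31.818 / 77.6021 ≈ -0.410

-0.410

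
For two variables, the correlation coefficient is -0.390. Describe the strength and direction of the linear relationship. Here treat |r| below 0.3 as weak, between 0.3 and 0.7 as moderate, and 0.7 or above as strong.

moderate negative

r = -0.390 < 0 so the relationship is negative.
|r| = 0.390, which falls in the moderate range.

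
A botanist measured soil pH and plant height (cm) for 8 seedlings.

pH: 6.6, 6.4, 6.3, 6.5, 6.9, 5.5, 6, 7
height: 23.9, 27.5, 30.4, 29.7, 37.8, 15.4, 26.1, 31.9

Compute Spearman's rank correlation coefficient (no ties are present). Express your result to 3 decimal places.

Rank pH: 6, 4, 3, 5, 7, 1, 2, 8
Rank height: 2, 4, 6, 5, 8, 1, 3, 7
d = rank(pH) − rank(height): 4, 0, -3, 0, -1, 0, -1, 1; Σd² = 28
ρ = 1 − 6Σd² / [n(n²−1)] = 1 − 6×28 / (8×63) = 1 − 168/504 ≈ 0.667

0.667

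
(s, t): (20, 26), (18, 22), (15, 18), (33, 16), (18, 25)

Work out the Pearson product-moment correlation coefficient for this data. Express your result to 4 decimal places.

n = 5, Σs = 104, Σt = 107, Σs² = 2362, Σt² = 2365, Σst = 2164
nΣst − ΣsΣt = 10820 − 11128 = -308
nΣs² − (Σs)² = 11810 − 10816 = 994; nΣt² − (Σt)² = 11825 − 11449 = 376
r = -308 / √(994 × 376) = -308 / 611.3461 ≈ -0.5038

-0.5038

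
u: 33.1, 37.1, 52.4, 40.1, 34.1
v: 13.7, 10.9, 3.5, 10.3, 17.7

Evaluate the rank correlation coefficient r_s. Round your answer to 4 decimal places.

Rank u: 1, 3, 5, 4, 2
Rank v: 4, 3, 1, 2, 5
d = rank(u) − rank(v): -3, 0, 4, 2, -3; Σd² = 38
ρ = 1 − 6Σd² / [n(n²−1)] = 1 − 6×38 / (5×24) = 1 − 228/120 ≈ -0.9000

-0.9000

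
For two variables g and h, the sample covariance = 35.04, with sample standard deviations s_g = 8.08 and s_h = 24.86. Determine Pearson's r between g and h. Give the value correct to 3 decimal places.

0.174

r = Cov(g,h) / (s_g · s_h) = 35.04 / (8.08 × 24.86)
  = 35.04 / 200.8688 ≈ 0.174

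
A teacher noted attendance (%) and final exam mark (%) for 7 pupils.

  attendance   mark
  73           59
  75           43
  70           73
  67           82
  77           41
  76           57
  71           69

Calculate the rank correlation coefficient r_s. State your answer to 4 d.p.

Rank attendance: 4, 5, 2, 1, 7, 6, 3
Rank mark: 4, 2, 6, 7, 1, 3, 5
d = rank(attendance) − rank(mark): 0, 3, -4, -6, 6, 3, -2; Σd² = 110
ρ = 1 − 6Σd² / [n(n²−1)] = 1 − 6×110 / (7×48) = 1 − 660/336 ≈ -0.9643

-0.9643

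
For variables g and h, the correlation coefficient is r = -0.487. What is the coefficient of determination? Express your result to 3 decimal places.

0.237

r² = (-0.487)² = 0.237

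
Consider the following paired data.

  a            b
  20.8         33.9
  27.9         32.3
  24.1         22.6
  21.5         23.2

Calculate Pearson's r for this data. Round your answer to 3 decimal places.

n = 4, Σa = 94.3, Σb = 112, Σa² = 2254.11, Σb² = 3241.5, Σab = 2649.75
nΣab − ΣaΣb = 10599 − 10561.6 = 37.4
nΣa² − (Σa)² = 9016.44 − 8892.49 = 123.95; nΣb² − (Σb)² = 12966 − 12544 = 422
r = 37.4 / √(123.95 × 422) = 37.4 / 228.7070 ≈ 0.164

0.164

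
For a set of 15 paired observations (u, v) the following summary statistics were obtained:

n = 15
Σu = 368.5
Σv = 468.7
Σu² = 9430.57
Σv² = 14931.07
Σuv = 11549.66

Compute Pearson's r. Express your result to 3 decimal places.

r = (nΣuv − ΣuΣv) / √[(nΣu² − (Σu)²)(nΣv² − (Σv)²)]
Numerator: 15×11549.66 − 368.5×468.7 = 528.95
Denominator: √[(141458.55 − 135792.25)(223966.05 − 219679.69)] = √[5666.3 × 4286.36] = 4928.2656
r = 528.95 / 4928.2656 ≈ 0.107

0.107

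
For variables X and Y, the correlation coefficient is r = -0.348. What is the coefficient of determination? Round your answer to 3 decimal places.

0.121

r² = (-0.348)² = 0.121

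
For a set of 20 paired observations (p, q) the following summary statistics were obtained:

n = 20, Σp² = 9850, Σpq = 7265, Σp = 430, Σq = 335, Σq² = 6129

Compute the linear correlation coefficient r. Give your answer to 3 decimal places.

0.112

r = (nΣpq − ΣpΣq) / √[(nΣp² − (Σp)²)(nΣq² − (Σq)²)]
Numerator: 20×7265 − 430×335 = 1250
Denominator: √[(197000 − 184900)(122580 − 112225)] = √[12100 × 10355] = 11193.5472
r = 1250 / 11193.5472 ≈ 0.112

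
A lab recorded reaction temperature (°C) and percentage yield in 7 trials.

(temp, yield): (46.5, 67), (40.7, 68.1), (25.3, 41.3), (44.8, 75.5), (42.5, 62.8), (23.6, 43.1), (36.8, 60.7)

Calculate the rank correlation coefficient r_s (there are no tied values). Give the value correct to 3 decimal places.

Rank temp: 7, 4, 2, 6, 5, 1, 3
Rank yield: 5, 6, 1, 7, 4, 2, 3
d = rank(temp) − rank(yield): 2, -2, 1, -1, 1, -1, 0; Σd² = 12
ρ = 1 − 6Σd² / [n(n²−1)] = 1 − 6×12 / (7×48) = 1 − 72/336 ≈ 0.786

0.786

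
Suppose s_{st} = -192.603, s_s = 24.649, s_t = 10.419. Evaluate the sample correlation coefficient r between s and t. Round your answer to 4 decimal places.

r = Cov(s,t) / (s_s · s_t) = -192.603 / (24.649 × 10.419)
  = -192.603 / 256.8179 ≈ -0.7500

-0.7500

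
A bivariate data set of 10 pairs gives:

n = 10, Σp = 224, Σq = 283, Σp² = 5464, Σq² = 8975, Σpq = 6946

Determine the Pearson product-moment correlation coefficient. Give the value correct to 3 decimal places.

0.924

r = (nΣpq − ΣpΣq) / √[(nΣp² − (Σp)²)(nΣq² − (Σq)²)]
Numerator: 10×6946 − 224×283 = 6068
Denominator: √[(54640 − 50176)(89750 − 80089)] = √[4464 × 9661] = 6567.0925
r = 6068 / 6567.0925 ≈ 0.924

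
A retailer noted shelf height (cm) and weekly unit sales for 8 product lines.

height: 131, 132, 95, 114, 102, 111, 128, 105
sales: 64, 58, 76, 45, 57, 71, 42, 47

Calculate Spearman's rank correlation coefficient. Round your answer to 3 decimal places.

Rank height: 7, 8, 1, 5, 2, 4, 6, 3
Rank sales: 6, 5, 8, 2, 4, 7, 1, 3
d = rank(height) − rank(sales): 1, 3, -7, 3, -2, -3, 5, 0; Σd² = 106
ρ = 1 − 6Σd² / [n(n²−1)] = 1 − 6×106 / (8×63) = 1 − 636/504 ≈ -0.262

-0.262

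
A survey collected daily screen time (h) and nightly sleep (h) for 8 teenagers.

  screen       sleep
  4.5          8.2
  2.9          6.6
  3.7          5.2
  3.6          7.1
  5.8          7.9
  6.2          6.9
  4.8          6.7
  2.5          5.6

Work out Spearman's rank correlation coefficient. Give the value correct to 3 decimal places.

Rank screen: 5, 2, 4, 3, 7, 8, 6, 1
Rank sleep: 8, 3, 1, 6, 7, 5, 4, 2
d = rank(screen) − rank(sleep): -3, -1, 3, -3, 0, 3, 2, -1; Σd² = 42
ρ = 1 − 6Σd² / [n(n²−1)] = 1 − 6×42 / (8×63) = 1 − 252/504 ≈ 0.500

0.500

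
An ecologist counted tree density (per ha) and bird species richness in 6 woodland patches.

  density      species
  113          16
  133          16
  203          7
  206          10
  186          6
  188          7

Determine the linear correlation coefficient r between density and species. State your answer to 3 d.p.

n = 6, Σx = 1029, Σy = 62, Σx² = 184043, Σy² = 746, Σxy = 9849
nΣxy − ΣxΣy = 59094 − 63798 = -4704
nΣx² − (Σx)² = 1104258 − 1058841 = 45417; nΣy² − (Σy)² = 4476 − 3844 = 632
r = -4704 / √(45417 × 632) = -4704 / 5357.5689 ≈ -0.878

-0.878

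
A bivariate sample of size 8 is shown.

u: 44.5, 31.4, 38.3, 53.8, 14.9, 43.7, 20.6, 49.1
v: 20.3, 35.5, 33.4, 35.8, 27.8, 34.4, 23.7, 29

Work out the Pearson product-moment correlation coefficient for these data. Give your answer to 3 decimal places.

n = 8, Σu = 296.3, Σv = 239.9, Σu² = 12294.41, Σv² = 7428.43, Σuv = 9052.93
nΣuv − ΣuΣv = 72423.44 − 71082.37 = 1341.07
nΣu² − (Σu)² = 98355.28 − 87793.69 = 10561.59; nΣv² − (Σv)² = 59427.44 − 57552.01 = 1875.43
r = 1341.07 / √(10561.59 × 1875.43) = 1341.07 / 4450.5643 ≈ 0.301

0.301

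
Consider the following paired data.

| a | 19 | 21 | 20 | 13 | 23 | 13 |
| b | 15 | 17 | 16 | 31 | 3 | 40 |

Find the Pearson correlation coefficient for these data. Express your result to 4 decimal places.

n = 6, Σa = 109, Σb = 122, Σa² = 2069, Σb² = 3340, Σab = 1954
nΣab − ΣaΣb = 11724 − 13298 = -1574
nΣa² − (Σa)² = 12414 − 11881 = 533; nΣb² − (Σb)² = 20040 − 14884 = 5156
r = -1574 / √(533 × 5156) = -1574 / 1657.7539 ≈ -0.9495

-0.9495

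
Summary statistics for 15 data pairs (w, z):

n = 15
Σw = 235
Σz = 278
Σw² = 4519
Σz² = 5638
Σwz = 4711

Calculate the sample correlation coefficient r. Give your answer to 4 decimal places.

r = (nΣwz − ΣwΣz) / √[(nΣw² − (Σw)²)(nΣz² − (Σz)²)]
Numerator: 15×4711 − 235×278 = 5335
Denominator: √[(67785 − 55225)(84570 − 77284)] = √[12560 × 7286] = 9566.1988
r = 5335 / 9566.1988 ≈ 0.5577

0.5577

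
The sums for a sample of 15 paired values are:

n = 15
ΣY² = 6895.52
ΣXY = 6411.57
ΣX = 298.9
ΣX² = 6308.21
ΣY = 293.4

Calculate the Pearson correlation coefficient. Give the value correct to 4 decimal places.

r = (nΣXY − ΣXΣY) / √[(nΣX² − (ΣX)²)(nΣY² − (ΣY)²)]
Numerator: 15×6411.57 − 298.9×293.4 = 8476.29
Denominator: √[(94623.15 − 89341.21)(103432.8 − 86083.56)] = √[5281.94 × 17349.24] = 9572.7553
r = 8476.29 / 9572.7553 ≈ 0.8855

0.8855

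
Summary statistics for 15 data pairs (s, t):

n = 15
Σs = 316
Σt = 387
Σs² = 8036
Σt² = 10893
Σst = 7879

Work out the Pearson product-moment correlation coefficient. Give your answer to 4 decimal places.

-0.2446

r = (nΣst − ΣsΣt) / √[(nΣs² − (Σs)²)(nΣt² − (Σt)²)]
Numerator: 15×7879 − 316×387 = -4107
Denominator: √[(120540 − 99856)(163395 − 149769)] = √[20684 × 13626] = 16788.0965
r = -4107 / 16788.0965 ≈ -0.2446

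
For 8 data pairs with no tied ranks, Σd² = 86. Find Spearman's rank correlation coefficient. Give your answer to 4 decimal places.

ρ = 1 − 6Σd² / [n(n²−1)] = 1 − 6×86 / (8×63)
  = 1 − 516/504 = 1 − 1.02381 ≈ -0.0238

-0.0238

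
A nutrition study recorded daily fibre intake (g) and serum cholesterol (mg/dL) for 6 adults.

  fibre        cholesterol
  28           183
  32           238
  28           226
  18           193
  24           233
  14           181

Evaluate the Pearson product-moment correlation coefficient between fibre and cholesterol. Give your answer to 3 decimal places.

n = 6, Σx = 144, Σy = 1254, Σx² = 3688, Σy² = 265508, Σxy = 30668
nΣxy − ΣxΣy = 184008 − 180576 = 3432
nΣx² − (Σx)² = 22128 − 20736 = 1392; nΣy² − (Σy)² = 1593048 − 1572516 = 20532
r = 3432 / √(1392 × 20532) = 3432 / 5346.0774 ≈ 0.642

0.642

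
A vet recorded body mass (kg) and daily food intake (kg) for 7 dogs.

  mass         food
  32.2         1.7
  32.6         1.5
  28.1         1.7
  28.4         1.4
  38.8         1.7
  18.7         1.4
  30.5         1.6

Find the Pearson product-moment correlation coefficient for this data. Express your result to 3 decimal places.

0.636

n = 7, Σx = 209.3, Σy = 11, Σx² = 6481.15, Σy² = 17.4, Σxy = 332.11
nΣxy − ΣxΣy = 2324.77 − 2302.3 = 22.47
nΣx² − (Σx)² = 45368.05 − 43806.49 = 1561.56; nΣy² − (Σy)² = 121.8 − 121 = 0.8
r = 22.47 / √(1561.56 × 0.8) = 22.47 / 35.3447 ≈ 0.636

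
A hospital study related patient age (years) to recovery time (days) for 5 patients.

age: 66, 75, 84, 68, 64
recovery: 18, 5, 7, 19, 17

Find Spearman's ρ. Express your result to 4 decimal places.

Rank age: 2, 4, 5, 3, 1
Rank recovery: 4, 1, 2, 5, 3
d = rank(age) − rank(recovery): -2, 3, 3, -2, -2; Σd² = 30
ρ = 1 − 6Σd² / [n(n²−1)] = 1 − 6×30 / (5×24) = 1 − 180/120 ≈ -0.5000

-0.5000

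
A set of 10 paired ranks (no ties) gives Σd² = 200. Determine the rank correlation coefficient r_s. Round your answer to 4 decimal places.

ρ = 1 − 6Σd² / [n(n²−1)] = 1 − 6×200 / (10×99)
  = 1 − 1200/990 = 1 − 1.21212 ≈ -0.2121

-0.2121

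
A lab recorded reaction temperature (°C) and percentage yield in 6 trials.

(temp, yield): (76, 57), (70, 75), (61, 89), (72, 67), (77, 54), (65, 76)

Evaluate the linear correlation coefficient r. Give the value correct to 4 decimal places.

n = 6, Σx = 421, Σy = 418, Σx² = 29735, Σy² = 29976, Σxy = 28933
nΣxy − ΣxΣy = 173598 − 175978 = -2380
nΣx² − (Σx)² = 178410 − 177241 = 1169; nΣy² − (Σy)² = 179856 − 174724 = 5132
r = -2380 / √(1169 × 5132) = -2380 / 2449.3485 ≈ -0.9717

-0.9717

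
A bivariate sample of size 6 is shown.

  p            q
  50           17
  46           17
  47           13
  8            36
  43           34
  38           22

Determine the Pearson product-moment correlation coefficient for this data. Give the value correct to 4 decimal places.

-0.7288

n = 6, Σp = 232, Σq = 139, Σp² = 10182, Σq² = 3683, Σpq = 4829
nΣpq − ΣpΣq = 28974 − 32248 = -3274
nΣp² − (Σp)² = 61092 − 53824 = 7268; nΣq² − (Σq)² = 22098 − 19321 = 2777
r = -3274 / √(7268 × 2777) = -3274 / 4492.5757 ≈ -0.7288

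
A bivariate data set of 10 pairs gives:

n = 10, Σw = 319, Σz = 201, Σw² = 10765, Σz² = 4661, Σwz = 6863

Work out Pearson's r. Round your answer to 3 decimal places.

r = (nΣwz − ΣwΣz) / √[(nΣw² − (Σw)²)(nΣz² − (Σz)²)]
Numerator: 10×6863 − 319×201 = 4511
Denominator: √[(107650 − 101761)(46610 − 40401)] = √[5889 × 6209] = 6046.8836
r = 4511 / 6046.8836 ≈ 0.746

0.746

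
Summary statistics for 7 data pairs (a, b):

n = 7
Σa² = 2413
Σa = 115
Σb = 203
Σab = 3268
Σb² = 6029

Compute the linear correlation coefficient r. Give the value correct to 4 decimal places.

-0.2457

r = (nΣab − ΣaΣb) / √[(nΣa² − (Σa)²)(nΣb² − (Σb)²)]
Numerator: 7×3268 − 115×203 = -469
Denominator: √[(16891 − 13225)(42203 − 41209)] = √[3666 × 994] = 1908.9274
r = -469 / 1908.9274 ≈ -0.2457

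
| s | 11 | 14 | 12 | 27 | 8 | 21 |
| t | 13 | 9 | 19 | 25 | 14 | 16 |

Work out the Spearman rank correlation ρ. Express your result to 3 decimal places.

0.486

Rank s: 2, 4, 3, 6, 1, 5
Rank t: 2, 1, 5, 6, 3, 4
d = rank(s) − rank(t): 0, 3, -2, 0, -2, 1; Σd² = 18
ρ = 1 − 6Σd² / [n(n²−1)] = 1 − 6×18 / (6×35) = 1 − 108/210 ≈ 0.486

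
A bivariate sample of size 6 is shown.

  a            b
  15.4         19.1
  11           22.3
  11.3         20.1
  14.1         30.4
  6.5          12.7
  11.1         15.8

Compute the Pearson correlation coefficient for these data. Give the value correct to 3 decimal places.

0.646

n = 6, Σa = 69.4, Σb = 120.4, Σa² = 850.12, Σb² = 2601.2, Σab = 1453.14
nΣab − ΣaΣb = 8718.84 − 8355.76 = 363.08
nΣa² − (Σa)² = 5100.72 − 4816.36 = 284.36; nΣb² − (Σb)² = 15607.2 − 14496.16 = 1111.04
r = 363.08 / √(284.36 × 1111.04) = 363.08 / 562.0813 ≈ 0.646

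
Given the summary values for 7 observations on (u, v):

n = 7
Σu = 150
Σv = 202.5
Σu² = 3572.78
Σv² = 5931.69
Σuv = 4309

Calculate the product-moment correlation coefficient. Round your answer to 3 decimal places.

r = (nΣuv − ΣuΣv) / √[(nΣu² − (Σu)²)(nΣv² − (Σv)²)]
Numerator: 7×4309 − 150×202.5 = -212
Denominator: √[(25009.46 − 22500)(41521.83 − 41006.25)] = √[2509.46 × 515.58] = 1137.4653
r = -212 / 1137.4653 ≈ -0.186

-0.186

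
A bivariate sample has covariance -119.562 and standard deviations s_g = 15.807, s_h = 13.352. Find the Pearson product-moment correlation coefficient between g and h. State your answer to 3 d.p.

r = Cov(g,h) / (s_g · s_h) = -119.562 / (15.807 × 13.352)
  = -119.562 / 211.0551 ≈ -0.566

-0.566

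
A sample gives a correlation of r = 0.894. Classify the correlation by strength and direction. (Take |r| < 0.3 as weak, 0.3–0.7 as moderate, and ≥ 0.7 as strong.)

r = 0.894 > 0 so the relationship is positive.
|r| = 0.894, which falls in the strong range.

strong positive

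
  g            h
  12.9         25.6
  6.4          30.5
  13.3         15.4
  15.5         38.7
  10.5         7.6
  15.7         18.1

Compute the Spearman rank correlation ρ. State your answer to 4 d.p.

0.0857

Rank g: 3, 1, 4, 5, 2, 6
Rank h: 4, 5, 2, 6, 1, 3
d = rank(g) − rank(h): -1, -4, 2, -1, 1, 3; Σd² = 32
ρ = 1 − 6Σd² / [n(n²−1)] = 1 − 6×32 / (6×35) = 1 − 192/210 ≈ 0.0857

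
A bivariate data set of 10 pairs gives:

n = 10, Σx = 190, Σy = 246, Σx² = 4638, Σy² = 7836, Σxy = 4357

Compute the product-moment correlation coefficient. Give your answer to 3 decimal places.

r = (nΣxy − ΣxΣy) / √[(nΣx² − (Σx)²)(nΣy² − (Σy)²)]
Numerator: 10×4357 − 190×246 = -3170
Denominator: √[(46380 − 36100)(78360 − 60516)] = √[10280 × 17844] = 13543.8665
r = -3170 / 13543.8665 ≈ -0.234

-0.234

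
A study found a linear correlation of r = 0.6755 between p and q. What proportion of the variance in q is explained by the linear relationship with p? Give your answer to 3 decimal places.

0.456

r² = (0.6755)² = 0.456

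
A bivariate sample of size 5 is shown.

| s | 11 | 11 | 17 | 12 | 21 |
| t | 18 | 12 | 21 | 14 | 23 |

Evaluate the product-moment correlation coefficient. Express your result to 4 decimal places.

n = 5, Σs = 72, Σt = 88, Σs² = 1116, Σt² = 1634, Σst = 1338
nΣst − ΣsΣt = 6690 − 6336 = 354
nΣs² − (Σs)² = 5580 − 5184 = 396; nΣt² − (Σt)² = 8170 − 7744 = 426
r = 354 / √(396 × 426) = 354 / 410.7262 ≈ 0.8619

0.8619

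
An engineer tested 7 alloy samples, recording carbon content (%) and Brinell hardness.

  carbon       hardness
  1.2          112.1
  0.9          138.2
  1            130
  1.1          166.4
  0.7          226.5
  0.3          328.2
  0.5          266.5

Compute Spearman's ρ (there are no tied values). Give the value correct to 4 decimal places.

-0.8929

Rank carbon: 7, 4, 5, 6, 3, 1, 2
Rank hardness: 1, 3, 2, 4, 5, 7, 6
d = rank(carbon) − rank(hardness): 6, 1, 3, 2, -2, -6, -4; Σd² = 106
ρ = 1 − 6Σd² / [n(n²−1)] = 1 − 6×106 / (7×48) = 1 − 636/336 ≈ -0.8929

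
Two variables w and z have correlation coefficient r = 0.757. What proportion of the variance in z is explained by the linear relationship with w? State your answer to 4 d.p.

r² = (0.757)² = 0.5730

0.5730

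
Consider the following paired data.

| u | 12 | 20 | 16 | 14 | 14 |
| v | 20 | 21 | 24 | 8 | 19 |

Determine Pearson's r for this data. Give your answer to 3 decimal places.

n = 5, Σu = 76, Σv = 92, Σu² = 1192, Σv² = 1842, Σuv = 1422
nΣuv − ΣuΣv = 7110 − 6992 = 118
nΣu² − (Σu)² = 5960 − 5776 = 184; nΣv² − (Σv)² = 9210 − 8464 = 746
r = 118 / √(184 × 746) = 118 / 370.4916 ≈ 0.318

0.318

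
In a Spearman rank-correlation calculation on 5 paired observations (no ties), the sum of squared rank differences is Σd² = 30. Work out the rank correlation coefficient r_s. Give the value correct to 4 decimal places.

-0.5000

ρ = 1 − 6Σd² / [n(n²−1)] = 1 − 6×30 / (5×24)
  = 1 − 180/120 = 1 − 1.50000 ≈ -0.5000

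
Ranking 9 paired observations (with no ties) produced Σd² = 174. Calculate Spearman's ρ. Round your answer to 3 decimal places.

-0.450

ρ = 1 − 6Σd² / [n(n²−1)] = 1 − 6×174 / (9×80)
  = 1 − 1044/720 = 1 − 1.4500 ≈ -0.450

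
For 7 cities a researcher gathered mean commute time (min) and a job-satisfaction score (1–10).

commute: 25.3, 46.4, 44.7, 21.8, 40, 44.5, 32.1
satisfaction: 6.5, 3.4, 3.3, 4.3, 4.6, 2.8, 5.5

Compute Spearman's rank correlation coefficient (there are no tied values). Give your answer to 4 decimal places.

Rank commute: 2, 7, 6, 1, 4, 5, 3
Rank satisfaction: 7, 3, 2, 4, 5, 1, 6
d = rank(commute) − rank(satisfaction): -5, 4, 4, -3, -1, 4, -3; Σd² = 92
ρ = 1 − 6Σd² / [n(n²−1)] = 1 − 6×92 / (7×48) = 1 − 552/336 ≈ -0.6429

-0.6429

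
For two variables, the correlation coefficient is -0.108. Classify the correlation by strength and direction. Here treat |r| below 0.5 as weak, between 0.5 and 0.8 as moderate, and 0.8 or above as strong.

r = -0.108 < 0 so the relationship is negative.
|r| = 0.108, which falls in the weak range.

weak negative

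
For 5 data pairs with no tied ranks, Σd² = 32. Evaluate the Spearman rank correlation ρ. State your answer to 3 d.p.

ρ = 1 − 6Σd² / [n(n²−1)] = 1 − 6×32 / (5×24)
  = 1 − 192/120 = 1 − 1.6000 ≈ -0.600

-0.600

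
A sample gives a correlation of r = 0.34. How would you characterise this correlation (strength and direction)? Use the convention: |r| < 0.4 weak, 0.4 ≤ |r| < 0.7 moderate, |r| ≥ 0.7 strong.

weak positive

r = 0.34 > 0 so the relationship is positive.
|r| = 0.34, which falls in the weak range.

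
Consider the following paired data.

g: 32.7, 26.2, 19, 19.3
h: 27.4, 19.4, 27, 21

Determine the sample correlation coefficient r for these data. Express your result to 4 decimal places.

n = 4, Σg = 97.2, Σh = 94.8, Σg² = 2489.22, Σh² = 2297.12, Σgh = 2322.56
nΣgh − ΣgΣh = 9290.24 − 9214.56 = 75.68
nΣg² − (Σg)² = 9956.88 − 9447.84 = 509.04; nΣh² − (Σh)² = 9188.48 − 8987.04 = 201.44
r = 75.68 / √(509.04 × 201.44) = 75.68 / 320.2203 ≈ 0.2363

0.2363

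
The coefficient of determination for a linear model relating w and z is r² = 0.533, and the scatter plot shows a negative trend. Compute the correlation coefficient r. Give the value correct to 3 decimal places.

|r| = √0.533 = 0.730
The association is negative, so r = −0.730.

-0.730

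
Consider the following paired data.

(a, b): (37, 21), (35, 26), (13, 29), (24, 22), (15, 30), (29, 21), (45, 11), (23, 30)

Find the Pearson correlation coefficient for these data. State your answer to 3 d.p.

-0.827

n = 8, Σa = 221, Σb = 190, Σa² = 6959, Σb² = 4804, Σab = 4836
nΣab − ΣaΣb = 38688 − 41990 = -3302
nΣa² − (Σa)² = 55672 − 48841 = 6831; nΣb² − (Σb)² = 38432 − 36100 = 2332
r = -3302 / √(6831 × 2332) = -3302 / 3991.2269 ≈ -0.827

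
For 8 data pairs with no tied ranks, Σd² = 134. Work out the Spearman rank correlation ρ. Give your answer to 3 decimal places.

-0.595

ρ = 1 − 6Σd² / [n(n²−1)] = 1 − 6×134 / (8×63)
  = 1 − 804/504 = 1 − 1.5952 ≈ -0.595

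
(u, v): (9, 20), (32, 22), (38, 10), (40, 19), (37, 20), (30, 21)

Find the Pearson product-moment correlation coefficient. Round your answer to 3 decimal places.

-0.313

n = 6, Σu = 186, Σv = 112, Σu² = 6418, Σv² = 2186, Σuv = 3394
nΣuv − ΣuΣv = 20364 − 20832 = -468
nΣu² − (Σu)² = 38508 − 34596 = 3912; nΣv² − (Σv)² = 13116 − 12544 = 572
r = -468 / √(3912 × 572) = -468 / 1495.8823 ≈ -0.313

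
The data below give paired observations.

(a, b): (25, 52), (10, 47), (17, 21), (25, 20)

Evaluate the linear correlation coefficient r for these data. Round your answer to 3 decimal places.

-0.186

n = 4, Σa = 77, Σb = 140, Σa² = 1639, Σb² = 5754, Σab = 2627
nΣab − ΣaΣb = 10508 − 10780 = -272
nΣa² − (Σa)² = 6556 − 5929 = 627; nΣb² − (Σb)² = 23016 − 19600 = 3416
r = -272 / √(627 × 3416) = -272 / 1463.4999 ≈ -0.186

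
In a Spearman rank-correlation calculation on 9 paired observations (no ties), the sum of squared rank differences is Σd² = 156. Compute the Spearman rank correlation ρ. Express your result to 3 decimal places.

ρ = 1 − 6Σd² / [n(n²−1)] = 1 − 6×156 / (9×80)
  = 1 − 936/720 = 1 − 1.3000 ≈ -0.300

-0.300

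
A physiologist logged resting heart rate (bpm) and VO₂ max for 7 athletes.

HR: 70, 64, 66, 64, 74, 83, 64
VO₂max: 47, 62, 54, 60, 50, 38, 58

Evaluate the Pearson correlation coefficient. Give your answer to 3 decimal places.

n = 7, Σx = 485, Σy = 369, Σx² = 33909, Σy² = 19877, Σxy = 25228
nΣxy − ΣxΣy = 176596 − 178965 = -2369
nΣx² − (Σx)² = 237363 − 235225 = 2138; nΣy² − (Σy)² = 139139 − 136161 = 2978
r = -2369 / √(2138 × 2978) = -2369 / 2523.2844 ≈ -0.939

-0.939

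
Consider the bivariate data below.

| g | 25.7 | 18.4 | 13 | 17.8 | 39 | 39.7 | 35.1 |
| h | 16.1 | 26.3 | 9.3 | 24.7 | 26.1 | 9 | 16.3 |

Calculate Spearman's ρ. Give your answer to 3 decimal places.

-0.143

Rank g: 4, 3, 1, 2, 6, 7, 5
Rank h: 3, 7, 2, 5, 6, 1, 4
d = rank(g) − rank(h): 1, -4, -1, -3, 0, 6, 1; Σd² = 64
ρ = 1 − 6Σd² / [n(n²−1)] = 1 − 6×64 / (7×48) = 1 − 384/336 ≈ -0.143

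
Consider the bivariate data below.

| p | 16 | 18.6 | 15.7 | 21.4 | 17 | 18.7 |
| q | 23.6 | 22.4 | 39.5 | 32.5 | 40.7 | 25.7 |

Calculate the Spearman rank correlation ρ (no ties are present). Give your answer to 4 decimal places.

-0.2000

Rank p: 2, 4, 1, 6, 3, 5
Rank q: 2, 1, 5, 4, 6, 3
d = rank(p) − rank(q): 0, 3, -4, 2, -3, 2; Σd² = 42
ρ = 1 − 6Σd² / [n(n²−1)] = 1 − 6×42 / (6×35) = 1 − 252/210 ≈ -0.2000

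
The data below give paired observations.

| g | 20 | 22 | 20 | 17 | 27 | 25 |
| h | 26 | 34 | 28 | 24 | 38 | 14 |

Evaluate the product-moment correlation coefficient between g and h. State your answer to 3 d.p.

n = 6, Σg = 131, Σh = 164, Σg² = 2927, Σh² = 4832, Σgh = 3612
nΣgh − ΣgΣh = 21672 − 21484 = 188
nΣg² − (Σg)² = 17562 − 17161 = 401; nΣh² − (Σh)² = 28992 − 26896 = 2096
r = 188 / √(401 × 2096) = 188 / 916.7857 ≈ 0.205

0.205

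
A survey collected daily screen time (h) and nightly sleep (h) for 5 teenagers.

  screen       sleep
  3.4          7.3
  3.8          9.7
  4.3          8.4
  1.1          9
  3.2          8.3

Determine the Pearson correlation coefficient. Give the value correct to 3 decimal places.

n = 5, Σx = 15.8, Σy = 42.7, Σx² = 55.94, Σy² = 367.83, Σxy = 134.26
nΣxy − ΣxΣy = 671.3 − 674.66 = -3.36
nΣx² − (Σx)² = 279.7 − 249.64 = 30.06; nΣy² − (Σy)² = 1839.15 − 1823.29 = 15.86
r = -3.36 / √(30.06 × 15.86) = -3.36 / 21.8346 ≈ -0.154

-0.154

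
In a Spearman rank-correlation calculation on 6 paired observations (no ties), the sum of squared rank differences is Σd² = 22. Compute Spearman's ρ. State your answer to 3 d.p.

0.371

ρ = 1 − 6Σd² / [n(n²−1)] = 1 − 6×22 / (6×35)
  = 1 − 132/210 = 1 − 0.6286 ≈ 0.371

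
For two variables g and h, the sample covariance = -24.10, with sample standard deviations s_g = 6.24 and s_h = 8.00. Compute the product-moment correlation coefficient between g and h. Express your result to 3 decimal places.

-0.483

r = Cov(g,h) / (s_g · s_h) = -24.10 / (6.24 × 8.00)
  = -24.10 / 49.9200 ≈ -0.483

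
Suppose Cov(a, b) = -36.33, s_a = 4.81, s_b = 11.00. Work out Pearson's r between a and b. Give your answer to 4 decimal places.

-0.6866

r = Cov(a,b) / (s_a · s_b) = -36.33 / (4.81 × 11.00)
  = -36.33 / 52.9100 ≈ -0.6866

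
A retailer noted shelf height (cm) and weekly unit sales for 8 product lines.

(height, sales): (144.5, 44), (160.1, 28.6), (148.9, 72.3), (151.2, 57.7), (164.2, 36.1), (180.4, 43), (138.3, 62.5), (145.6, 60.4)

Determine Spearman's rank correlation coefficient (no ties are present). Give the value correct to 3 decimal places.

-0.667

Rank height: 2, 6, 4, 5, 7, 8, 1, 3
Rank sales: 4, 1, 8, 5, 2, 3, 7, 6
d = rank(height) − rank(sales): -2, 5, -4, 0, 5, 5, -6, -3; Σd² = 140
ρ = 1 − 6Σd² / [n(n²−1)] = 1 − 6×140 / (8×63) = 1 − 840/504 ≈ -0.667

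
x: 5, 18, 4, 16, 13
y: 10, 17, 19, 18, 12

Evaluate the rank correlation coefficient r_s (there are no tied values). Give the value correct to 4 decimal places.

Rank x: 2, 5, 1, 4, 3
Rank y: 1, 3, 5, 4, 2
d = rank(x) − rank(y): 1, 2, -4, 0, 1; Σd² = 22
ρ = 1 − 6Σd² / [n(n²−1)] = 1 − 6×22 / (5×24) = 1 − 132/120 ≈ -0.1000

-0.1000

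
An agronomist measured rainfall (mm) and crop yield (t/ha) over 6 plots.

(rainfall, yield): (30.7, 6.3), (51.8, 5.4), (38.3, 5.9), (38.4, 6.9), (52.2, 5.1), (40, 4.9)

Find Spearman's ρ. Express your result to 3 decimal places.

Rank rainfall: 1, 5, 2, 3, 6, 4
Rank yield: 5, 3, 4, 6, 2, 1
d = rank(rainfall) − rank(yield): -4, 2, -2, -3, 4, 3; Σd² = 58
ρ = 1 − 6Σd² / [n(n²−1)] = 1 − 6×58 / (6×35) = 1 − 348/210 ≈ -0.657

-0.657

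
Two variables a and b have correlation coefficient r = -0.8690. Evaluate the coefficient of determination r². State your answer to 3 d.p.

0.755

r² = (-0.8690)² = 0.755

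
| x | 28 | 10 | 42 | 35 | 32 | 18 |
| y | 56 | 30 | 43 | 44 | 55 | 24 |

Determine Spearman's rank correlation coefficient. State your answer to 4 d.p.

Rank x: 3, 1, 6, 5, 4, 2
Rank y: 6, 2, 3, 4, 5, 1
d = rank(x) − rank(y): -3, -1, 3, 1, -1, 1; Σd² = 22
ρ = 1 − 6Σd² / [n(n²−1)] = 1 − 6×22 / (6×35) = 1 − 132/210 ≈ 0.3714

0.3714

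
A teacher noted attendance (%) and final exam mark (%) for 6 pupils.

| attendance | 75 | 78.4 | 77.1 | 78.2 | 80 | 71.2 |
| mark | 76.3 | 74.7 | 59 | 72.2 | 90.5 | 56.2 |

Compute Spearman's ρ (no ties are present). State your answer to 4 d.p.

0.6571

Rank attendance: 2, 5, 3, 4, 6, 1
Rank mark: 5, 4, 2, 3, 6, 1
d = rank(attendance) − rank(mark): -3, 1, 1, 1, 0, 0; Σd² = 12
ρ = 1 − 6Σd² / [n(n²−1)] = 1 − 6×12 / (6×35) = 1 − 72/210 ≈ 0.6571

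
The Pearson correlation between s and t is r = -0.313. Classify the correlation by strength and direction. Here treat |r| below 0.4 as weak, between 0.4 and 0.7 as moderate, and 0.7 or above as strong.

weak negative

r = -0.313 < 0 so the relationship is negative.
|r| = 0.313, which falls in the weak range.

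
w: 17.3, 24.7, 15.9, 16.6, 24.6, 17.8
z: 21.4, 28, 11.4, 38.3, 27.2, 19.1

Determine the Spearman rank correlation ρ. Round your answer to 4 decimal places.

Rank w: 3, 6, 1, 2, 5, 4
Rank z: 3, 5, 1, 6, 4, 2
d = rank(w) − rank(z): 0, 1, 0, -4, 1, 2; Σd² = 22
ρ = 1 − 6Σd² / [n(n²−1)] = 1 − 6×22 / (6×35) = 1 − 132/210 ≈ 0.3714

0.3714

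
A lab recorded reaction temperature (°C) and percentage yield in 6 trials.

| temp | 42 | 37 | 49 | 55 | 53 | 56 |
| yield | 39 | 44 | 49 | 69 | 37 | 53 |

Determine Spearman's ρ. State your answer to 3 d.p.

0.543

Rank temp: 2, 1, 3, 5, 4, 6
Rank yield: 2, 3, 4, 6, 1, 5
d = rank(temp) − rank(yield): 0, -2, -1, -1, 3, 1; Σd² = 16
ρ = 1 − 6Σd² / [n(n²−1)] = 1 − 6×16 / (6×35) = 1 − 96/210 ≈ 0.543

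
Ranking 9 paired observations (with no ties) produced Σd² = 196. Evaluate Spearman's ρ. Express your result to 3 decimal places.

ρ = 1 − 6Σd² / [n(n²−1)] = 1 − 6×196 / (9×80)
  = 1 − 1176/720 = 1 − 1.6333 ≈ -0.633

-0.633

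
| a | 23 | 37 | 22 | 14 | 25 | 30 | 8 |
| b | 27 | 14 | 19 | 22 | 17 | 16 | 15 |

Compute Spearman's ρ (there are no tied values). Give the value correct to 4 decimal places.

-0.3571

Rank a: 4, 7, 3, 2, 5, 6, 1
Rank b: 7, 1, 5, 6, 4, 3, 2
d = rank(a) − rank(b): -3, 6, -2, -4, 1, 3, -1; Σd² = 76
ρ = 1 − 6Σd² / [n(n²−1)] = 1 − 6×76 / (7×48) = 1 − 456/336 ≈ -0.3571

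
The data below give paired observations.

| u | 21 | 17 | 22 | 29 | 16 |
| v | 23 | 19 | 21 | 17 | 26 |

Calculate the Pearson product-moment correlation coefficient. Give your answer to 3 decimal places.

n = 5, Σu = 105, Σv = 106, Σu² = 2311, Σv² = 2296, Σuv = 2177
nΣuv − ΣuΣv = 10885 − 11130 = -245
nΣu² − (Σu)² = 11555 − 11025 = 530; nΣv² − (Σv)² = 11480 − 11236 = 244
r = -245 / √(530 × 244) = -245 / 359.6109 ≈ -0.681

-0.681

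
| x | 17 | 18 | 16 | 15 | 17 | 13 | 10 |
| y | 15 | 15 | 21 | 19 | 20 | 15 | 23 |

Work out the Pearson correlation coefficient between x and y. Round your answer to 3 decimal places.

n = 7, Σx = 106, Σy = 128, Σx² = 1652, Σy² = 2406, Σxy = 1911
nΣxy − ΣxΣy = 13377 − 13568 = -191
nΣx² − (Σx)² = 11564 − 11236 = 328; nΣy² − (Σy)² = 16842 − 16384 = 458
r = -191 / √(328 × 458) = -191 / 387.5874 ≈ -0.493

-0.493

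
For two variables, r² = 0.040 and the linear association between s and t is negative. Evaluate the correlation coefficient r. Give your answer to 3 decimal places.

|r| = √0.040 = 0.200
The association is negative, so r = −0.200.

-0.200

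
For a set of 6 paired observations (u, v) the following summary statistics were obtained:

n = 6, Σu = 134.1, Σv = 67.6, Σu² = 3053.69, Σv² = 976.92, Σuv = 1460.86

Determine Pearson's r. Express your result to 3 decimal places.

r = (nΣuv − ΣuΣv) / √[(nΣu² − (Σu)²)(nΣv² − (Σv)²)]
Numerator: 6×1460.86 − 134.1×67.6 = -300
Denominator: √[(18322.14 − 17982.81)(5861.52 − 4569.76)] = √[339.33 × 1291.76] = 662.0672
r = -300 / 662.0672 ≈ -0.453

-0.453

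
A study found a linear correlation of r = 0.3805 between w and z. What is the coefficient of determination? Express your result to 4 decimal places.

r² = (0.3805)² = 0.1448

0.1448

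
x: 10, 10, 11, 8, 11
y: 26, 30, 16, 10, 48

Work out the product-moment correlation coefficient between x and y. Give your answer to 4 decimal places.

n = 5, Σx = 50, Σy = 130, Σx² = 506, Σy² = 4236, Σxy = 1344
nΣxy − ΣxΣy = 6720 − 6500 = 220
nΣx² − (Σx)² = 2530 − 2500 = 30; nΣy² − (Σy)² = 21180 − 16900 = 4280
r = 220 / √(30 × 4280) = 220 / 358.3295 ≈ 0.6140

0.6140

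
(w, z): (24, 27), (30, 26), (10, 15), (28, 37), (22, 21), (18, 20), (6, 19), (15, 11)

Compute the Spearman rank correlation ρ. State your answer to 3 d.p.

Rank w: 6, 8, 2, 7, 5, 4, 1, 3
Rank z: 7, 6, 2, 8, 5, 4, 3, 1
d = rank(w) − rank(z): -1, 2, 0, -1, 0, 0, -2, 2; Σd² = 14
ρ = 1 − 6Σd² / [n(n²−1)] = 1 − 6×14 / (8×63) = 1 − 84/504 ≈ 0.833

0.833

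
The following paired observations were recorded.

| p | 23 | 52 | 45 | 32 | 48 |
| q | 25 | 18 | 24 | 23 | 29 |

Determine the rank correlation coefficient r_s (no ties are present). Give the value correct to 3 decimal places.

-0.300

Rank p: 1, 5, 3, 2, 4
Rank q: 4, 1, 3, 2, 5
d = rank(p) − rank(q): -3, 4, 0, 0, -1; Σd² = 26
ρ = 1 − 6Σd² / [n(n²−1)] = 1 − 6×26 / (5×24) = 1 − 156/120 ≈ -0.300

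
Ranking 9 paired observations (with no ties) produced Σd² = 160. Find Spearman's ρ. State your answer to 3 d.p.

ρ = 1 − 6Σd² / [n(n²−1)] = 1 − 6×160 / (9×80)
  = 1 − 960/720 = 1 − 1.3333 ≈ -0.333

-0.333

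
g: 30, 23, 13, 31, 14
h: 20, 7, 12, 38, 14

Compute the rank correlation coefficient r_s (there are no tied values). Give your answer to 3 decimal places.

Rank g: 4, 3, 1, 5, 2
Rank h: 4, 1, 2, 5, 3
d = rank(g) − rank(h): 0, 2, -1, 0, -1; Σd² = 6
ρ = 1 − 6Σd² / [n(n²−1)] = 1 − 6×6 / (5×24) = 1 − 36/120 ≈ 0.700

0.700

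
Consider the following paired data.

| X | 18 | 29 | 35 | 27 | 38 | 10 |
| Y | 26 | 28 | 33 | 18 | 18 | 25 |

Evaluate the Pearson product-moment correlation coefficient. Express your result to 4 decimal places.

-0.0573

n = 6, ΣX = 157, ΣY = 148, ΣX² = 4663, ΣY² = 3822, ΣXY = 3855
nΣXY − ΣXΣY = 23130 − 23236 = -106
nΣX² − (ΣX)² = 27978 − 24649 = 3329; nΣY² − (ΣY)² = 22932 − 21904 = 1028
r = -106 / √(3329 × 1028) = -106 / 1849.9222 ≈ -0.0573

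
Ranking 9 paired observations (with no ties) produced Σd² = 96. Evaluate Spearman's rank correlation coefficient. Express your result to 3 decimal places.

0.200

ρ = 1 − 6Σd² / [n(n²−1)] = 1 − 6×96 / (9×80)
  = 1 − 576/720 = 1 − 0.8000 ≈ 0.200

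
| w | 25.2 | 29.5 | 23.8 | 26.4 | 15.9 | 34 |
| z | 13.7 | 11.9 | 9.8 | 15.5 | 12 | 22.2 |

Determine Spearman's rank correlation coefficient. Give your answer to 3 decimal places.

Rank w: 3, 5, 2, 4, 1, 6
Rank z: 4, 2, 1, 5, 3, 6
d = rank(w) − rank(z): -1, 3, 1, -1, -2, 0; Σd² = 16
ρ = 1 − 6Σd² / [n(n²−1)] = 1 − 6×16 / (6×35) = 1 − 96/210 ≈ 0.543

0.543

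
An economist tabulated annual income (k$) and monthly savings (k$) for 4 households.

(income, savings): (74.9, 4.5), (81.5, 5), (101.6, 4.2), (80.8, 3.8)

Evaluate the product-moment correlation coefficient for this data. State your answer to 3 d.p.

-0.223

n = 4, Σx = 338.8, Σy = 17.5, Σx² = 29103.46, Σy² = 77.33, Σxy = 1478.31
nΣxy − ΣxΣy = 5913.24 − 5929 = -15.76
nΣx² − (Σx)² = 116413.84 − 114785.44 = 1628.4; nΣy² − (Σy)² = 309.32 − 306.25 = 3.07
r = -15.76 / √(1628.4 × 3.07) = -15.76 / 70.7049 ≈ -0.223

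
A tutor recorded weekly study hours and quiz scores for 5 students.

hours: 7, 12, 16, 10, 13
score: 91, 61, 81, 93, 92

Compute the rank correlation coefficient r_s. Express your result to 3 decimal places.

Rank hours: 1, 3, 5, 2, 4
Rank score: 3, 1, 2, 5, 4
d = rank(hours) − rank(score): -2, 2, 3, -3, 0; Σd² = 26
ρ = 1 − 6Σd² / [n(n²−1)] = 1 − 6×26 / (5×24) = 1 − 156/120 ≈ -0.300

-0.300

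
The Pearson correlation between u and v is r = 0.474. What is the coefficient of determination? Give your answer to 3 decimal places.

0.225

r² = (0.474)² = 0.225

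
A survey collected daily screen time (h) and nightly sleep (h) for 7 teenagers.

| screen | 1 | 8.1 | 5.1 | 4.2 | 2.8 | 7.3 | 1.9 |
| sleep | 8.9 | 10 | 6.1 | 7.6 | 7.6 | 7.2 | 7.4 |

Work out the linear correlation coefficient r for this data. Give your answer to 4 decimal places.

0.1404

n = 7, Σx = 30.4, Σy = 54.8, Σx² = 175, Σy² = 438.54, Σxy = 240.83
nΣxy − ΣxΣy = 1685.81 − 1665.92 = 19.89
nΣx² − (Σx)² = 1225 − 924.16 = 300.84; nΣy² − (Σy)² = 3069.78 − 3003.04 = 66.74
r = 19.89 / √(300.84 × 66.74) = 19.89 / 141.6971 ≈ 0.1404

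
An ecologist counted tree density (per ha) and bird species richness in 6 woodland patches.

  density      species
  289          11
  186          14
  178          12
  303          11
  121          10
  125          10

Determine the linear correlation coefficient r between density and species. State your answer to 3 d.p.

0.151

n = 6, Σx = 1202, Σy = 68, Σx² = 271876, Σy² = 782, Σxy = 13712
nΣxy − ΣxΣy = 82272 − 81736 = 536
nΣx² − (Σx)² = 1631256 − 1444804 = 186452; nΣy² − (Σy)² = 4692 − 4624 = 68
r = 536 / √(186452 × 68) = 536 / 3560.7213 ≈ 0.151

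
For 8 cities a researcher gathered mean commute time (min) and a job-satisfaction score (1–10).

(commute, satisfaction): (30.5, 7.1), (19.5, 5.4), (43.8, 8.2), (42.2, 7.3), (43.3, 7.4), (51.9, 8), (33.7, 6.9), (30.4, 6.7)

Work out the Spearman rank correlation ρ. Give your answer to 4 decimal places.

0.9524

Rank commute: 3, 1, 7, 5, 6, 8, 4, 2
Rank satisfaction: 4, 1, 8, 5, 6, 7, 3, 2
d = rank(commute) − rank(satisfaction): -1, 0, -1, 0, 0, 1, 1, 0; Σd² = 4
ρ = 1 − 6Σd² / [n(n²−1)] = 1 − 6×4 / (8×63) = 1 − 24/504 ≈ 0.9524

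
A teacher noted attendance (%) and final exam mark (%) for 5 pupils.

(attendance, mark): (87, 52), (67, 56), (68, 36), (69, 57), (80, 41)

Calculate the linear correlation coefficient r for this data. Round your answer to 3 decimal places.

-0.058

n = 5, Σx = 371, Σy = 242, Σx² = 27843, Σy² = 12066, Σxy = 17937
nΣxy − ΣxΣy = 89685 − 89782 = -97
nΣx² − (Σx)² = 139215 − 137641 = 1574; nΣy² − (Σy)² = 60330 − 58564 = 1766
r = -97 / √(1574 × 1766) = -97 / 1667.2384 ≈ -0.058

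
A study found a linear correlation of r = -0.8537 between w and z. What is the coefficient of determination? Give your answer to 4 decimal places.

0.7288

r² = (-0.8537)² = 0.7288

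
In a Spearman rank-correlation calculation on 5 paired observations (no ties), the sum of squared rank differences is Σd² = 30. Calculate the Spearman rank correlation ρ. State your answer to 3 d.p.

-0.500

ρ = 1 − 6Σd² / [n(n²−1)] = 1 − 6×30 / (5×24)
  = 1 − 180/120 = 1 − 1.5000 ≈ -0.500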